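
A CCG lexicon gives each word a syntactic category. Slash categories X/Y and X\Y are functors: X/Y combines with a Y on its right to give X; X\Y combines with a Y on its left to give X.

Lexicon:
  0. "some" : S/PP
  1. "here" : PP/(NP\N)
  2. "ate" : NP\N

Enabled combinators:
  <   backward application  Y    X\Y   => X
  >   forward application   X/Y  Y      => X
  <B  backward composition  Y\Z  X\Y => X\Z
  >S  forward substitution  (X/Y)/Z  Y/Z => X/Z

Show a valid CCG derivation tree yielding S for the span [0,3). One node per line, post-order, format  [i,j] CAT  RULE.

[0,3] S   >
  [0,1] "some" : S/PP
  [1,3] PP   >
    [1,2] "here" : PP/(NP\N)
    [2,3] "ate" : NP\N

[0,1] S/PP  lex  "some"
[1,2] PP/(NP\N)  lex  "here"
[2,3] NP\N  lex  "ate"
[1,3] PP  >  k=2
[0,3] S  >  k=1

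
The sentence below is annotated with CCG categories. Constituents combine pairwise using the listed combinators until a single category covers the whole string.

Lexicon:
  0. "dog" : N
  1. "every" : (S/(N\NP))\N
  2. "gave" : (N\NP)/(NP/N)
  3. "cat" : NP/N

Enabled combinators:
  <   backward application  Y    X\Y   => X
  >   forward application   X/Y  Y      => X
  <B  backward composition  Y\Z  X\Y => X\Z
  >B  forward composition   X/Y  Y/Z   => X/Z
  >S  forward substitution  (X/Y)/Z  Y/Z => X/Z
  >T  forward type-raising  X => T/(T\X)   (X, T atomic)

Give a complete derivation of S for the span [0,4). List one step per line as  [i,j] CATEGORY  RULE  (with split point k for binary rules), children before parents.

[0,1] N  lex  "dog"
[1,2] (S/(N\NP))\N  lex  "every"
[0,2] S/(N\NP)  <  k=1
[2,3] (N\NP)/(NP/N)  lex  "gave"
[3,4] NP/N  lex  "cat"
[2,4] N\NP  >  k=3
[0,4] S  >  k=2

[0,4] S   >
  [0,2] S/(N\NP)   <
    [0,1] "dog" : N
    [1,2] "every" : (S/(N\NP))\N
  [2,4] N\NP   >
    [2,3] "gave" : (N\NP)/(NP/N)
    [3,4] "cat" : NP/N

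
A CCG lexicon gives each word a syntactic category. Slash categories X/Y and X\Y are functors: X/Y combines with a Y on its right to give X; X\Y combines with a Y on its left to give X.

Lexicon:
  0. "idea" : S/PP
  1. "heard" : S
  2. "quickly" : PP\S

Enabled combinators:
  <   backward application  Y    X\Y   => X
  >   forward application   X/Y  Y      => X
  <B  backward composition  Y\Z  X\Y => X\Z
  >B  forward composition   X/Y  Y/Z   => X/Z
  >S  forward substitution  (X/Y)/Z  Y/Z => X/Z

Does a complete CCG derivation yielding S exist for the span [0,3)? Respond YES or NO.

YES

[0,3] S   >
  [0,1] "idea" : S/PP
  [1,3] PP   <
    [1,2] "heard" : S
    [2,3] "quickly" : PP\S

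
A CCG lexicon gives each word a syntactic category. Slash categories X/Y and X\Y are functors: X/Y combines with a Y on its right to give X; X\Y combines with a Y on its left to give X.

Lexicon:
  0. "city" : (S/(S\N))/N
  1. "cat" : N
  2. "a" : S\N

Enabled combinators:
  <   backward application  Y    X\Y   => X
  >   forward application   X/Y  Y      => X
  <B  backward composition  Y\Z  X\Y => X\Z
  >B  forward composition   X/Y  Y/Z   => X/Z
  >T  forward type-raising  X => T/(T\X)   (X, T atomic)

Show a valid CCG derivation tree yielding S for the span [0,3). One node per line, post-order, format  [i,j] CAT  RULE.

[0,3] S   >
  [0,2] S/(S\N)   >
    [0,1] "city" : (S/(S\N))/N
    [1,2] "cat" : N
  [2,3] "a" : S\N

[0,1] (S/(S\N))/N  lex  "city"
[1,2] N  lex  "cat"
[0,2] S/(S\N)  >  k=1
[2,3] S\N  lex  "a"
[0,3] S  >  k=2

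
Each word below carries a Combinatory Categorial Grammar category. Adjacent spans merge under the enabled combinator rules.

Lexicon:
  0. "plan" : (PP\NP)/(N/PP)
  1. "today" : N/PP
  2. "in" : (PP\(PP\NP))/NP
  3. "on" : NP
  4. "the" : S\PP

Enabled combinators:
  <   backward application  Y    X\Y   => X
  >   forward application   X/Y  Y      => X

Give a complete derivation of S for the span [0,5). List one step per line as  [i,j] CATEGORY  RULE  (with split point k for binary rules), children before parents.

[0,1] (PP\NP)/(N/PP)  lex  "plan"
[1,2] N/PP  lex  "today"
[0,2] PP\NP  >  k=1
[2,3] (PP\(PP\NP))/NP  lex  "in"
[3,4] NP  lex  "on"
[2,4] PP\(PP\NP)  >  k=3
[0,4] PP  <  k=2
[4,5] S\PP  lex  "the"
[0,5] S  <  k=4

[0,5] S   <
  [0,4] PP   <
    [0,2] PP\NP   >
      [0,1] "plan" : (PP\NP)/(N/PP)
      [1,2] "today" : N/PP
    [2,4] PP\(PP\NP)   >
      [2,3] "in" : (PP\(PP\NP))/NP
      [3,4] "on" : NP
  [4,5] "the" : S\PP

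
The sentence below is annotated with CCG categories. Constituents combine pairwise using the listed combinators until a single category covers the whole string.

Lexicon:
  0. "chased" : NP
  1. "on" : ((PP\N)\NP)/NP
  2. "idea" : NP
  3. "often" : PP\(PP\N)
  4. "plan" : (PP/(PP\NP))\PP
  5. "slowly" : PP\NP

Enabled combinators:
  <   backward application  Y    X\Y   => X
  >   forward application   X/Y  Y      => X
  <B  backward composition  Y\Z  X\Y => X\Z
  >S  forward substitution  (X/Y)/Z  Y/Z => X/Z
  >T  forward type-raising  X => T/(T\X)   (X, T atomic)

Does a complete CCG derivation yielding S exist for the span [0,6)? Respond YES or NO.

NP ((PP\N)\NP)/NP NP PP\(PP\N) (PP/(PP\NP))\PP PP\NP
CKY chart[0,6] = {N/(N\PP), NP/(NP\PP), PP, PP/(PP\PP), S/(S\PP)}; S ∉ chart

NO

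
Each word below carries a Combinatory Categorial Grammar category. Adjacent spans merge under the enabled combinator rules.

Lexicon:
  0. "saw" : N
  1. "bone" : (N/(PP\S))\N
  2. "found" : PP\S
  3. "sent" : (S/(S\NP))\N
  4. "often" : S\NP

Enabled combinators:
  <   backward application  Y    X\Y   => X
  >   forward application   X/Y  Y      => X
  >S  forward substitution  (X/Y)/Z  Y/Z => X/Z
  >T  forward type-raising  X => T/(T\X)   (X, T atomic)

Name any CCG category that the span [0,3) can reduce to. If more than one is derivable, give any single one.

N

[0,5] S   >
  [0,4] S/(S\NP)   <
    [0,3] N   >
      [0,2] N/(PP\S)   <
        [0,1] "saw" : N
        [1,2] "bone" : (N/(PP\S))\N
      [2,3] "found" : PP\S
    [3,4] "sent" : (S/(S\NP))\N
  [4,5] "often" : S\NP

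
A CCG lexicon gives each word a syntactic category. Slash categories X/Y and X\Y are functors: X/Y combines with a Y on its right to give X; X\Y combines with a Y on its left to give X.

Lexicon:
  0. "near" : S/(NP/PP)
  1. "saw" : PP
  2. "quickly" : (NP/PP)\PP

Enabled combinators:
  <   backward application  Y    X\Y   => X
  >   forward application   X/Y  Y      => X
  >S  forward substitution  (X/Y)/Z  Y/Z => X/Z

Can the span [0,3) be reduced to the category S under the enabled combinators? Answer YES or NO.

[0,3] S   >
  [0,1] "near" : S/(NP/PP)
  [1,3] NP/PP   <
    [1,2] "saw" : PP
    [2,3] "quickly" : (NP/PP)\PP

YES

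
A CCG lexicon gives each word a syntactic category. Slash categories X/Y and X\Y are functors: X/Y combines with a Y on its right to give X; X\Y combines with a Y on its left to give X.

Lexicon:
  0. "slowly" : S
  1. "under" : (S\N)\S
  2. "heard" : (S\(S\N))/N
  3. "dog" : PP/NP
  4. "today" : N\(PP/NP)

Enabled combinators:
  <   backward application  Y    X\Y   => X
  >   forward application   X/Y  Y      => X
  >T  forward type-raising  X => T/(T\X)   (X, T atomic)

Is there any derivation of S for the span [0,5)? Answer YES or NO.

[0,5] S   <
  [0,2] S\N   <
    [0,1] "slowly" : S
    [1,2] "under" : (S\N)\S
  [2,5] S\(S\N)   >
    [2,3] "heard" : (S\(S\N))/N
    [3,5] N   <
      [3,4] "dog" : PP/NP
      [4,5] "today" : N\(PP/NP)

YES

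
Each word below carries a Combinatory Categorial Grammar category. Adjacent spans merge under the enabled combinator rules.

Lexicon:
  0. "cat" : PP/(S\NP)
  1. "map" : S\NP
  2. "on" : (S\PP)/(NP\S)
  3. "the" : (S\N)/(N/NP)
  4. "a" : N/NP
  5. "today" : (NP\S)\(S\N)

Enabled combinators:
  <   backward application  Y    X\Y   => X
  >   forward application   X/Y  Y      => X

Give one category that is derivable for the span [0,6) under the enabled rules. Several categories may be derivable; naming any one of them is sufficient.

S

[0,6] S   <
  [0,2] PP   >
    [0,1] "cat" : PP/(S\NP)
    [1,2] "map" : S\NP
  [2,6] S\PP   >
    [2,3] "on" : (S\PP)/(NP\S)
    [3,6] NP\S   <
      [3,5] S\N   >
        [3,4] "the" : (S\N)/(N/NP)
        [4,5] "a" : N/NP
      [5,6] "today" : (NP\S)\(S\N)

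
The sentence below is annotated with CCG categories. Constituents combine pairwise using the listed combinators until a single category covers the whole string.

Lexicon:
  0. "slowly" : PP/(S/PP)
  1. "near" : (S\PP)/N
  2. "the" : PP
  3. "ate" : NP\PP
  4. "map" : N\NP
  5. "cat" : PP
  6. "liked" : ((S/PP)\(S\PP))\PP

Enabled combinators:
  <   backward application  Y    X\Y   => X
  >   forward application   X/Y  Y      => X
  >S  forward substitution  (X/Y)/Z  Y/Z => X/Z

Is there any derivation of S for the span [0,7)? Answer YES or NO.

PP/(S/PP) (S\PP)/N PP NP\PP N\NP PP ((S/PP)\(S\PP))\PP
CKY chart[0,7] = {PP}; S ∉ chart

NO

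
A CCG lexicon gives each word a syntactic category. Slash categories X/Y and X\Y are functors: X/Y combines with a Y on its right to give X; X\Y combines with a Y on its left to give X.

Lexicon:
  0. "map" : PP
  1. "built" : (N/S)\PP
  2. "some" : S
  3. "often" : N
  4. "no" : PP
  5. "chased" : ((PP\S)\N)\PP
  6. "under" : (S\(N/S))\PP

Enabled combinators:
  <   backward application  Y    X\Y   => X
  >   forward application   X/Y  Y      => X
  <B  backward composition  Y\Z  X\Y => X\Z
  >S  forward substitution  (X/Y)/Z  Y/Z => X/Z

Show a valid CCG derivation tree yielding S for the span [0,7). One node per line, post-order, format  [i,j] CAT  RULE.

[0,1] PP  lex  "map"
[1,2] (N/S)\PP  lex  "built"
[0,2] N/S  <  k=1
[2,3] S  lex  "some"
[3,4] N  lex  "often"
[4,5] PP  lex  "no"
[5,6] ((PP\S)\N)\PP  lex  "chased"
[4,6] (PP\S)\N  <  k=5
[3,6] PP\S  <  k=4
[2,6] PP  <  k=3
[6,7] (S\(N/S))\PP  lex  "under"
[2,7] S\(N/S)  <  k=6
[0,7] S  <  k=2

[0,7] S   <
  [0,2] N/S   <
    [0,1] "map" : PP
    [1,2] "built" : (N/S)\PP
  [2,7] S\(N/S)   <
    [2,6] PP   <
      [2,3] "some" : S
      [3,6] PP\S   <
        [3,4] "often" : N
        [4,6] (PP\S)\N   <
          [4,5] "no" : PP
          [5,6] "chased" : ((PP\S)\N)\PP
    [6,7] "under" : (S\(N/S))\PP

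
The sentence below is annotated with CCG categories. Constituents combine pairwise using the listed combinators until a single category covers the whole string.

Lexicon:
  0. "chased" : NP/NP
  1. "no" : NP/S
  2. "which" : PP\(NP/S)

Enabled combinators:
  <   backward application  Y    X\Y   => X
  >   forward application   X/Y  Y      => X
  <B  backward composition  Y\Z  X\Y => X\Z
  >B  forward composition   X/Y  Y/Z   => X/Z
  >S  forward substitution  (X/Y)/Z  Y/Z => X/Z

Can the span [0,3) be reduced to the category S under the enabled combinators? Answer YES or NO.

NO

NP/NP NP/S PP\(NP/S)
CKY chart[0,3] = {PP}; S ∉ chart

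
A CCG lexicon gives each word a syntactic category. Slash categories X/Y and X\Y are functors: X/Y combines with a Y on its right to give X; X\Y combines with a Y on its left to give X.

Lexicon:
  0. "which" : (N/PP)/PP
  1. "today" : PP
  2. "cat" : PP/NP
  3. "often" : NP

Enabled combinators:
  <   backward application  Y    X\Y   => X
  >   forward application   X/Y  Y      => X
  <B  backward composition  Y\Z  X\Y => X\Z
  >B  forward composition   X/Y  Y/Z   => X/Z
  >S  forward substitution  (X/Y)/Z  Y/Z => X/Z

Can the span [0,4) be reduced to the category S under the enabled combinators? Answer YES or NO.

NO

(N/PP)/PP PP PP/NP NP
CKY chart[0,4] = {N}; S ∉ chart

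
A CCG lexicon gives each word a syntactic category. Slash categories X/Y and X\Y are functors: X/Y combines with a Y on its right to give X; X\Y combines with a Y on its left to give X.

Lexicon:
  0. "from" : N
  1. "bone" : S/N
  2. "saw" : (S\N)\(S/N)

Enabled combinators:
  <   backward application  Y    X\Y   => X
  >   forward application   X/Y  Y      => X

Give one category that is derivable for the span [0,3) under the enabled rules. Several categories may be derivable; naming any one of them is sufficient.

[0,3] S   <
  [0,1] "from" : N
  [1,3] S\N   <
    [1,2] "bone" : S/N
    [2,3] "saw" : (S\N)\(S/N)

S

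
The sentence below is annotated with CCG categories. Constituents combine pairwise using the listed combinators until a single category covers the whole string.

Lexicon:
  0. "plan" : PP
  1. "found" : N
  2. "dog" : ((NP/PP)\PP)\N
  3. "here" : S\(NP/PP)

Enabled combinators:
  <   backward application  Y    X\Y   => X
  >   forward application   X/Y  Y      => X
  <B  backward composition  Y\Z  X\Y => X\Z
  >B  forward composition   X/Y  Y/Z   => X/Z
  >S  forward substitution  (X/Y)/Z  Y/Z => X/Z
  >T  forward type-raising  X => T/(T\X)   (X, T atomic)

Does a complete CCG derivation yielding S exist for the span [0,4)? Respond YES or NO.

YES

[0,4] S   <
  [0,1] "plan" : PP
  [1,4] S\PP   <B
    [1,3] (NP/PP)\PP   <
      [1,2] "found" : N
      [2,3] "dog" : ((NP/PP)\PP)\N
    [3,4] "here" : S\(NP/PP)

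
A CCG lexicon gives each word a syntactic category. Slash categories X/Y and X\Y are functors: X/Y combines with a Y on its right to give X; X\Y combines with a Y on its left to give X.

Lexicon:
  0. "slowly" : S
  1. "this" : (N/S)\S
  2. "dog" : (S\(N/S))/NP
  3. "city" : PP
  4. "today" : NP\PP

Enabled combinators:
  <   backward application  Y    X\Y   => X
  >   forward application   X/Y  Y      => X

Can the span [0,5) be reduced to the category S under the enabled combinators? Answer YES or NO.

[0,5] S   <
  [0,2] N/S   <
    [0,1] "slowly" : S
    [1,2] "this" : (N/S)\S
  [2,5] S\(N/S)   >
    [2,3] "dog" : (S\(N/S))/NP
    [3,5] NP   <
      [3,4] "city" : PP
      [4,5] "today" : NP\PP

YES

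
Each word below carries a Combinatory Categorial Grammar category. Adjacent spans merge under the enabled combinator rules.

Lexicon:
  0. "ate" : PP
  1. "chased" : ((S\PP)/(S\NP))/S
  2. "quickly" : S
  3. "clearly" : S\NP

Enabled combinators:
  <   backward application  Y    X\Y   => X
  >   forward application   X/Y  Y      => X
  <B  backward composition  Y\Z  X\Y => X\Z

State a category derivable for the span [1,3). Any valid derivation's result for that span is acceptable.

(S\PP)/(S\NP)

[0,4] S   <
  [0,1] "ate" : PP
  [1,4] S\PP   >
    [1,3] (S\PP)/(S\NP)   >
      [1,2] "chased" : ((S\PP)/(S\NP))/S
      [2,3] "quickly" : S
    [3,4] "clearly" : S\NP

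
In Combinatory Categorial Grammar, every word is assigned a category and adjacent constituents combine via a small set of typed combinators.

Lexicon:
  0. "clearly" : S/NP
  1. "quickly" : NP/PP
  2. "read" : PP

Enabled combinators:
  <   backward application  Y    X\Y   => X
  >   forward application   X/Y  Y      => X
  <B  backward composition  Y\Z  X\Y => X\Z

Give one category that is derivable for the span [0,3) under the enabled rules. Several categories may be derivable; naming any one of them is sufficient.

S

[0,3] S   >
  [0,1] "clearly" : S/NP
  [1,3] NP   >
    [1,2] "quickly" : NP/PP
    [2,3] "read" : PP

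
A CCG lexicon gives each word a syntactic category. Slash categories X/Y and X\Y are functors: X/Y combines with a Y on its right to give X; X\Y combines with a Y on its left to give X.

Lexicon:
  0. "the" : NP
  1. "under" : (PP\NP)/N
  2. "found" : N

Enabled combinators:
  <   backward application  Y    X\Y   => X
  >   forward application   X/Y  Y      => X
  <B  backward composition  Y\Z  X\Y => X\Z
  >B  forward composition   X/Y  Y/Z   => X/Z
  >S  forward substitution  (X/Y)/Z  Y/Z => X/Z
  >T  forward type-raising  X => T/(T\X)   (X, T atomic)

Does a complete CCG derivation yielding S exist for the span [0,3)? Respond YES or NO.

NP (PP\NP)/N N
CKY chart[0,3] = {N/(N\PP), NP/(NP\PP), PP, PP/(N\N), PP/(PP\PP), S/(S\PP)}; S ∉ chart

NO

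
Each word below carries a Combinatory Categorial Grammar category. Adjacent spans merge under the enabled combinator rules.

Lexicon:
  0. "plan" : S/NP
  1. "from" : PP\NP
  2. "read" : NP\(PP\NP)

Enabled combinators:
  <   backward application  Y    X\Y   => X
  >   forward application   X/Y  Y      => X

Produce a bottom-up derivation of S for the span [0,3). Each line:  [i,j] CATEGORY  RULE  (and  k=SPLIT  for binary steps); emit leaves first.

[0,1] S/NP  lex  "plan"
[1,2] PP\NP  lex  "from"
[2,3] NP\(PP\NP)  lex  "read"
[1,3] NP  <  k=2
[0,3] S  >  k=1

[0,3] S   >
  [0,1] "plan" : S/NP
  [1,3] NP   <
    [1,2] "from" : PP\NP
    [2,3] "read" : NP\(PP\NP)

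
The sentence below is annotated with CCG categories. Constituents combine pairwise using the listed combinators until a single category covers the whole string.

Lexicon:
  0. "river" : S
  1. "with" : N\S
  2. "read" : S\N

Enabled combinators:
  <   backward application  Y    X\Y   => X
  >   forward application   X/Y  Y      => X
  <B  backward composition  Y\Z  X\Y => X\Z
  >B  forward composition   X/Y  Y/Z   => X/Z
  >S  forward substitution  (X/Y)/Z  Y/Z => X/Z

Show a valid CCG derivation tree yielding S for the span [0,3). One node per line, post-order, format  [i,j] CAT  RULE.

[0,3] S   <
  [0,2] N   <
    [0,1] "river" : S
    [1,2] "with" : N\S
  [2,3] "read" : S\N

[0,1] S  lex  "river"
[1,2] N\S  lex  "with"
[0,2] N  <  k=1
[2,3] S\N  lex  "read"
[0,3] S  <  k=2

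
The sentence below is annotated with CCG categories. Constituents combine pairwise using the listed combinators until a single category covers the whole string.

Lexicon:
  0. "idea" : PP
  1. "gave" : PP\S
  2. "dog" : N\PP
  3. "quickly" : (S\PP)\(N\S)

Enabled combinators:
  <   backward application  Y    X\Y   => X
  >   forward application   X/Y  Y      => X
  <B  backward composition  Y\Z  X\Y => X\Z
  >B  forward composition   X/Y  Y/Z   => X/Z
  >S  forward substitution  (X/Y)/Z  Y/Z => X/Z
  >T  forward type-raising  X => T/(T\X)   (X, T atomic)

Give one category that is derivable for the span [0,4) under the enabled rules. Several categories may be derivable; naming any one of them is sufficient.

[0,4] S   <
  [0,1] "idea" : PP
  [1,4] S\PP   <
    [1,3] N\S   <B
      [1,2] "gave" : PP\S
      [2,3] "dog" : N\PP
    [3,4] "quickly" : (S\PP)\(N\S)

S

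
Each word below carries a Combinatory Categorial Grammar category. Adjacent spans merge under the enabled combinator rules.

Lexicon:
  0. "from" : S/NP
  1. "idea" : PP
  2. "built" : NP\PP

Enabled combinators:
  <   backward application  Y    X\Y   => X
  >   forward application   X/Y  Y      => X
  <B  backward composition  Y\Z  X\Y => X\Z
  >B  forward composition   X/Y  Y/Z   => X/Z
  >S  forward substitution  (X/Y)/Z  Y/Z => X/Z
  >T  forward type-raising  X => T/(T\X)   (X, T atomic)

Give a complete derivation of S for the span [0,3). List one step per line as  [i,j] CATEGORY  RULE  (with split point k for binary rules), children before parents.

[0,3] S   >
  [0,1] "from" : S/NP
  [1,3] NP   <
    [1,2] "idea" : PP
    [2,3] "built" : NP\PP

[0,1] S/NP  lex  "from"
[1,2] PP  lex  "idea"
[2,3] NP\PP  lex  "built"
[1,3] NP  <  k=2
[0,3] S  >  k=1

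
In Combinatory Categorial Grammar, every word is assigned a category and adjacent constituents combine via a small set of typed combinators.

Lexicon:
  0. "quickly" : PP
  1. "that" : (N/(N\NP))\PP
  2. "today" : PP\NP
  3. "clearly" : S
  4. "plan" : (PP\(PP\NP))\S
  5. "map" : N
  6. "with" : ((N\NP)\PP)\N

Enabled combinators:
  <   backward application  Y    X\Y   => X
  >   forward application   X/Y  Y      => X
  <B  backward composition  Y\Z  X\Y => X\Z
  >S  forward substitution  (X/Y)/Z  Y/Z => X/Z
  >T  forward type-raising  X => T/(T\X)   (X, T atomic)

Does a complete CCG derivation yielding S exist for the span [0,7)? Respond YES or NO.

PP (N/(N\NP))\PP PP\NP S (PP\(PP\NP))\S N ((N\NP)\PP)\N
CKY chart[0,7] = {N, N/(N\N), NP/(NP\N), PP/(PP\N), S/(S\N)}; S ∉ chart

NO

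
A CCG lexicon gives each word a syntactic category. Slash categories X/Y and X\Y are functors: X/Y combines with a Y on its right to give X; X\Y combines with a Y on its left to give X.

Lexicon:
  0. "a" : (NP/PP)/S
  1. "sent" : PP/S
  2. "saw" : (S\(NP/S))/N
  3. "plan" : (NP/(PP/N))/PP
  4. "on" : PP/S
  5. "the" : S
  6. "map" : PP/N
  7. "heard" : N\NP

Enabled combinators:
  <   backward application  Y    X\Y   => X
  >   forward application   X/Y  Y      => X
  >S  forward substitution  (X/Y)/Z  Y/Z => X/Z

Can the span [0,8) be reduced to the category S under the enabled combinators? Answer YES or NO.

YES

[0,8] S   <
  [0,2] NP/S   >S
    [0,1] "a" : (NP/PP)/S
    [1,2] "sent" : PP/S
  [2,8] S\(NP/S)   >
    [2,3] "saw" : (S\(NP/S))/N
    [3,8] N   <
      [3,7] NP   >
        [3,6] NP/(PP/N)   >
          [3,4] "plan" : (NP/(PP/N))/PP
          [4,6] PP   >
            [4,5] "on" : PP/S
            [5,6] "the" : S
        [6,7] "map" : PP/N
      [7,8] "heard" : N\NP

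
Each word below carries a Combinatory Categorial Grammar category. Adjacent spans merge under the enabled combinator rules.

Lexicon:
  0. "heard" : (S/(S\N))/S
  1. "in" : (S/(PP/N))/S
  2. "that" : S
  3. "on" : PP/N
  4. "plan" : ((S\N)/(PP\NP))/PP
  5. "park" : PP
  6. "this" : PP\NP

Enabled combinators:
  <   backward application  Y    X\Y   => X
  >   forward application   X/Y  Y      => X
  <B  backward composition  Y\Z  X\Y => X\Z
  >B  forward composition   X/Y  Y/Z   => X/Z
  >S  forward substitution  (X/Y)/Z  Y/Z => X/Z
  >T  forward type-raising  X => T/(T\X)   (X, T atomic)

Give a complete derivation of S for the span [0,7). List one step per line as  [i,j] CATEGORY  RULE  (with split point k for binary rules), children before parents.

[0,1] (S/(S\N))/S  lex  "heard"
[1,2] (S/(PP/N))/S  lex  "in"
[2,3] S  lex  "that"
[1,3] S/(PP/N)  >  k=2
[3,4] PP/N  lex  "on"
[1,4] S  >  k=3
[0,4] S/(S\N)  >  k=1
[4,5] ((S\N)/(PP\NP))/PP  lex  "plan"
[5,6] PP  lex  "park"
[4,6] (S\N)/(PP\NP)  >  k=5
[6,7] PP\NP  lex  "this"
[4,7] S\N  >  k=6
[0,7] S  >  k=4

[0,7] S   >
  [0,4] S/(S\N)   >
    [0,1] "heard" : (S/(S\N))/S
    [1,4] S   >
      [1,3] S/(PP/N)   >
        [1,2] "in" : (S/(PP/N))/S
        [2,3] "that" : S
      [3,4] "on" : PP/N
  [4,7] S\N   >
    [4,6] (S\N)/(PP\NP)   >
      [4,5] "plan" : ((S\N)/(PP\NP))/PP
      [5,6] "park" : PP
    [6,7] "this" : PP\NP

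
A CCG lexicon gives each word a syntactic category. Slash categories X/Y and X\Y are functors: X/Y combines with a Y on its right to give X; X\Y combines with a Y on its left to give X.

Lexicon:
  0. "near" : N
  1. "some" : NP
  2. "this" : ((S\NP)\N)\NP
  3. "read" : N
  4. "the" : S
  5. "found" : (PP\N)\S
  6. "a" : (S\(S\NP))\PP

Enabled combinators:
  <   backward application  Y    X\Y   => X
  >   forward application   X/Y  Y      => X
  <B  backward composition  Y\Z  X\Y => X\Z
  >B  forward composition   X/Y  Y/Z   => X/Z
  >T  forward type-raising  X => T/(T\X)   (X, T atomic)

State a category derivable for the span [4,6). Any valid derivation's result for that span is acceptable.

PP\N

[0,7] S   <
  [0,3] S\NP   <
    [0,1] "near" : N
    [1,3] (S\NP)\N   <
      [1,2] "some" : NP
      [2,3] "this" : ((S\NP)\N)\NP
  [3,7] S\(S\NP)   <
    [3,6] PP   >
      [3,4] PP/(PP\N)   >T
        [3,4] "read" : N
      [4,6] PP\N   <
        [4,5] "the" : S
        [5,6] "found" : (PP\N)\S
    [6,7] "a" : (S\(S\NP))\PP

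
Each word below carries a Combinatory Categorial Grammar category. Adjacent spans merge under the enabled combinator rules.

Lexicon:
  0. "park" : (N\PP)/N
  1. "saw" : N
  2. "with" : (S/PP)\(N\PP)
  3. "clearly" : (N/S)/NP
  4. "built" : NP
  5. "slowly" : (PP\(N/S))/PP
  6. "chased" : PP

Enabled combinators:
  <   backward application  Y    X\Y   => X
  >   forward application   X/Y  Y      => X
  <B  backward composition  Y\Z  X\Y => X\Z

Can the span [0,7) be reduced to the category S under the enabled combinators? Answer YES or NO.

[0,7] S   >
  [0,3] S/PP   <
    [0,2] N\PP   >
      [0,1] "park" : (N\PP)/N
      [1,2] "saw" : N
    [2,3] "with" : (S/PP)\(N\PP)
  [3,7] PP   <
    [3,5] N/S   >
      [3,4] "clearly" : (N/S)/NP
      [4,5] "built" : NP
    [5,7] PP\(N/S)   >
      [5,6] "slowly" : (PP\(N/S))/PP
      [6,7] "chased" : PP

YES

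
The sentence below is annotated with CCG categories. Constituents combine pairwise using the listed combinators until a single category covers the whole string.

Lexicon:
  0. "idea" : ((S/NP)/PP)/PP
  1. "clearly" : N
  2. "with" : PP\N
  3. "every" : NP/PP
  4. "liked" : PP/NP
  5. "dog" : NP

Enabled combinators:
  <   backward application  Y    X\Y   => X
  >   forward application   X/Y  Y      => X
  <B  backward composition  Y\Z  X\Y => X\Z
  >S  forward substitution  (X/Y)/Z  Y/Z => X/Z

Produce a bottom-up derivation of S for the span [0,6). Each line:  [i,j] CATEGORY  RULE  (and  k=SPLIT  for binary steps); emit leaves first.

[0,6] S   >
  [0,4] S/PP   >S
    [0,3] (S/NP)/PP   >
      [0,1] "idea" : ((S/NP)/PP)/PP
      [1,3] PP   <
        [1,2] "clearly" : N
        [2,3] "with" : PP\N
    [3,4] "every" : NP/PP
  [4,6] PP   >
    [4,5] "liked" : PP/NP
    [5,6] "dog" : NP

[0,1] ((S/NP)/PP)/PP  lex  "idea"
[1,2] N  lex  "clearly"
[2,3] PP\N  lex  "with"
[1,3] PP  <  k=2
[0,3] (S/NP)/PP  >  k=1
[3,4] NP/PP  lex  "every"
[0,4] S/PP  >S  k=3
[4,5] PP/NP  lex  "liked"
[5,6] NP  lex  "dog"
[4,6] PP  >  k=5
[0,6] S  >  k=4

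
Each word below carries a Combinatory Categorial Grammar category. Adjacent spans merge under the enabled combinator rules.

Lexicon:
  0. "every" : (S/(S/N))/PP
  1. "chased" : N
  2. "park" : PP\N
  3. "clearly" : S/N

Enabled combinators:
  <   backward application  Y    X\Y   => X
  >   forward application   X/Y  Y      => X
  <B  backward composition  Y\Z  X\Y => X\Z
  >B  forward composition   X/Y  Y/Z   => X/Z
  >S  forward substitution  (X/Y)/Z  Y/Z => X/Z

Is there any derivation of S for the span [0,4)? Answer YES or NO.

YES

[0,4] S   >
  [0,3] S/(S/N)   >
    [0,1] "every" : (S/(S/N))/PP
    [1,3] PP   <
      [1,2] "chased" : N
      [2,3] "park" : PP\N
  [3,4] "clearly" : S/N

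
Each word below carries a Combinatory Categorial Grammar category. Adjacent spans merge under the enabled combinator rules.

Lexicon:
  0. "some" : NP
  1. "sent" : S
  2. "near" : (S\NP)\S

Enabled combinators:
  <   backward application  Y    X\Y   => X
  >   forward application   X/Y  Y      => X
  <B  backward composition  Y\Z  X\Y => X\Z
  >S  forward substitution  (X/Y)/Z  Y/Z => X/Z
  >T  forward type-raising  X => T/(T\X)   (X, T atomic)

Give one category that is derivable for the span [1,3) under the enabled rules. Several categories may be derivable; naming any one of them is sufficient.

S\NP

[0,3] S   >
  [0,1] S/(S\NP)   >T
    [0,1] "some" : NP
  [1,3] S\NP   <
    [1,2] "sent" : S
    [2,3] "near" : (S\NP)\S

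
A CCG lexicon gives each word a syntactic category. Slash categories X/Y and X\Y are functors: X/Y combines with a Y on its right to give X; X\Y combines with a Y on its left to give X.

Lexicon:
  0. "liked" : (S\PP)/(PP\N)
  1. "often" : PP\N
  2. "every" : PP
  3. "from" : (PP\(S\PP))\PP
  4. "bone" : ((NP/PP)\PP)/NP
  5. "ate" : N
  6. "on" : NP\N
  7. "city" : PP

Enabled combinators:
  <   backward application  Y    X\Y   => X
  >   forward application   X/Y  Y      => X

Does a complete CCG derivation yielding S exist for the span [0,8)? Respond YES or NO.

(S\PP)/(PP\N) PP\N PP (PP\(S\PP))\PP ((NP/PP)\PP)/NP N NP\N PP
CKY chart[0,8] = {NP}; S ∉ chart

NO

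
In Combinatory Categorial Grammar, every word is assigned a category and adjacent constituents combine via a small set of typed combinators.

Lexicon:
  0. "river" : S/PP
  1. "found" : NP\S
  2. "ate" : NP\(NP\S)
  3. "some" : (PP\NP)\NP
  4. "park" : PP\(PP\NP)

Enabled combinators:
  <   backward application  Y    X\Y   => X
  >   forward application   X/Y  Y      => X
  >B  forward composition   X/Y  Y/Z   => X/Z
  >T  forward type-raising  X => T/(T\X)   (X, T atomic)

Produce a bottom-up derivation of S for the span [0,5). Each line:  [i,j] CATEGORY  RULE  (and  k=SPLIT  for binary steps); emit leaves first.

[0,1] S/PP  lex  "river"
[1,2] NP\S  lex  "found"
[2,3] NP\(NP\S)  lex  "ate"
[1,3] NP  <  k=2
[3,4] (PP\NP)\NP  lex  "some"
[1,4] PP\NP  <  k=3
[4,5] PP\(PP\NP)  lex  "park"
[1,5] PP  <  k=4
[0,5] S  >  k=1

[0,5] S   >
  [0,1] "river" : S/PP
  [1,5] PP   <
    [1,4] PP\NP   <
      [1,3] NP   <
        [1,2] "found" : NP\S
        [2,3] "ate" : NP\(NP\S)
      [3,4] "some" : (PP\NP)\NP
    [4,5] "park" : PP\(PP\NP)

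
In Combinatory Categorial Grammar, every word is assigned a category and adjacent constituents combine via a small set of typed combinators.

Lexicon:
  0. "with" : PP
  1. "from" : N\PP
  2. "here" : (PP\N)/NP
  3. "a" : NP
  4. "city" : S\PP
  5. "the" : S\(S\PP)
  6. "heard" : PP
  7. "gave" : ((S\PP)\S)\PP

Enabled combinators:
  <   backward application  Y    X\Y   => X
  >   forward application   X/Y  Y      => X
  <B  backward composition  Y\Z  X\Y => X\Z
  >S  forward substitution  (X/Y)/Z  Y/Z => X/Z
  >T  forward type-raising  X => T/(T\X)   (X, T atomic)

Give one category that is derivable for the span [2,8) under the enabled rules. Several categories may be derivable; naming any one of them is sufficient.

S\N

[0,8] S   <
  [0,2] N   >
    [0,1] N/(N\PP)   >T
      [0,1] "with" : PP
    [1,2] "from" : N\PP
  [2,8] S\N   <B
    [2,4] PP\N   >
      [2,3] "here" : (PP\N)/NP
      [3,4] "a" : NP
    [4,8] S\PP   <
      [4,6] S   <
        [4,5] "city" : S\PP
        [5,6] "the" : S\(S\PP)
      [6,8] (S\PP)\S   <
        [6,7] "heard" : PP
        [7,8] "gave" : ((S\PP)\S)\PP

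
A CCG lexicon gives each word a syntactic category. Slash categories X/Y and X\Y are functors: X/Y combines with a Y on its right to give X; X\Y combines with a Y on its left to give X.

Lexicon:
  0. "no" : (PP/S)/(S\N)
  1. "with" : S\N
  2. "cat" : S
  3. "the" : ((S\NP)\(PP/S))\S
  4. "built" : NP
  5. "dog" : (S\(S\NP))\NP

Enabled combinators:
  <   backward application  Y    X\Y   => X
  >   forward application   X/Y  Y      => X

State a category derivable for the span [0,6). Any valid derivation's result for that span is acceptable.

S

[0,6] S   <
  [0,4] S\NP   <
    [0,2] PP/S   >
      [0,1] "no" : (PP/S)/(S\N)
      [1,2] "with" : S\N
    [2,4] (S\NP)\(PP/S)   <
      [2,3] "cat" : S
      [3,4] "the" : ((S\NP)\(PP/S))\S
  [4,6] S\(S\NP)   <
    [4,5] "built" : NP
    [5,6] "dog" : (S\(S\NP))\NP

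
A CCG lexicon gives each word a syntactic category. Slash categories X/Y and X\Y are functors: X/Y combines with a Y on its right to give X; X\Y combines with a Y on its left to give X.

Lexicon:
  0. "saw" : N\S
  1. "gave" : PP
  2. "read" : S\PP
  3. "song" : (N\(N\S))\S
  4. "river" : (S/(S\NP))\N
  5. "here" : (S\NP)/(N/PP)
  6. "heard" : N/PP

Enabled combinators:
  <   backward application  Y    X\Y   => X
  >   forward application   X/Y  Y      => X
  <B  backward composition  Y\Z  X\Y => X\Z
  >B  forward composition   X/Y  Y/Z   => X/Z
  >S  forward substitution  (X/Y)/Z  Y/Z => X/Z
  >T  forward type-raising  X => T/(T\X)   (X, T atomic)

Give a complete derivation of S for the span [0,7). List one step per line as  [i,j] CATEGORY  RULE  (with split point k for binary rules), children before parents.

[0,7] S   >
  [0,5] S/(S\NP)   <
    [0,4] N   <
      [0,1] "saw" : N\S
      [1,4] N\(N\S)   <
        [1,3] S   <
          [1,2] "gave" : PP
          [2,3] "read" : S\PP
        [3,4] "song" : (N\(N\S))\S
    [4,5] "river" : (S/(S\NP))\N
  [5,7] S\NP   >
    [5,6] "here" : (S\NP)/(N/PP)
    [6,7] "heard" : N/PP

[0,1] N\S  lex  "saw"
[1,2] PP  lex  "gave"
[2,3] S\PP  lex  "read"
[1,3] S  <  k=2
[3,4] (N\(N\S))\S  lex  "song"
[1,4] N\(N\S)  <  k=3
[0,4] N  <  k=1
[4,5] (S/(S\NP))\N  lex  "river"
[0,5] S/(S\NP)  <  k=4
[5,6] (S\NP)/(N/PP)  lex  "here"
[6,7] N/PP  lex  "heard"
[5,7] S\NP  >  k=6
[0,7] S  >  k=5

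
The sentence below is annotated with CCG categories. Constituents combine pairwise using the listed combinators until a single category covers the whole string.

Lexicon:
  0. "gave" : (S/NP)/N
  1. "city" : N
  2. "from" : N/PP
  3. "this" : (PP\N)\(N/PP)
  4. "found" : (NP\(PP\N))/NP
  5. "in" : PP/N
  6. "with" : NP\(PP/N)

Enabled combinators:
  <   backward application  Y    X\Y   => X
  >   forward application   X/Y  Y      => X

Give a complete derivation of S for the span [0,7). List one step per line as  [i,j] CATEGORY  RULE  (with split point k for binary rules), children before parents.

[0,1] (S/NP)/N  lex  "gave"
[1,2] N  lex  "city"
[0,2] S/NP  >  k=1
[2,3] N/PP  lex  "from"
[3,4] (PP\N)\(N/PP)  lex  "this"
[2,4] PP\N  <  k=3
[4,5] (NP\(PP\N))/NP  lex  "found"
[5,6] PP/N  lex  "in"
[6,7] NP\(PP/N)  lex  "with"
[5,7] NP  <  k=6
[4,7] NP\(PP\N)  >  k=5
[2,7] NP  <  k=4
[0,7] S  >  k=2

[0,7] S   >
  [0,2] S/NP   >
    [0,1] "gave" : (S/NP)/N
    [1,2] "city" : N
  [2,7] NP   <
    [2,4] PP\N   <
      [2,3] "from" : N/PP
      [3,4] "this" : (PP\N)\(N/PP)
    [4,7] NP\(PP\N)   >
      [4,5] "found" : (NP\(PP\N))/NP
      [5,7] NP   <
        [5,6] "in" : PP/N
        [6,7] "with" : NP\(PP/N)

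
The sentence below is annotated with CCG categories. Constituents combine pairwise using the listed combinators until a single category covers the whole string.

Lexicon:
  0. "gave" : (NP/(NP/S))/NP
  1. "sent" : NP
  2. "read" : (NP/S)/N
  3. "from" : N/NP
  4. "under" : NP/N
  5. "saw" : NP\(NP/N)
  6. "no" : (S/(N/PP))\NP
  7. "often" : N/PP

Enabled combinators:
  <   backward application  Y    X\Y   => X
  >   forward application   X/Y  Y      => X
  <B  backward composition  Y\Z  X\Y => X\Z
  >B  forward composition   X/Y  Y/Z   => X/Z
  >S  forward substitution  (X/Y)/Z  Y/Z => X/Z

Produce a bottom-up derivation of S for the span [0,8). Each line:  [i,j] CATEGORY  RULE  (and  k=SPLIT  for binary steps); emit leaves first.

[0,1] (NP/(NP/S))/NP  lex  "gave"
[1,2] NP  lex  "sent"
[0,2] NP/(NP/S)  >  k=1
[2,3] (NP/S)/N  lex  "read"
[0,3] NP/N  >B  k=2
[3,4] N/NP  lex  "from"
[4,5] NP/N  lex  "under"
[5,6] NP\(NP/N)  lex  "saw"
[4,6] NP  <  k=5
[3,6] N  >  k=4
[0,6] NP  >  k=3
[6,7] (S/(N/PP))\NP  lex  "no"
[0,7] S/(N/PP)  <  k=6
[7,8] N/PP  lex  "often"
[0,8] S  >  k=7

[0,8] S   >
  [0,7] S/(N/PP)   <
    [0,6] NP   >
      [0,3] NP/N   >B
        [0,2] NP/(NP/S)   >
          [0,1] "gave" : (NP/(NP/S))/NP
          [1,2] "sent" : NP
        [2,3] "read" : (NP/S)/N
      [3,6] N   >
        [3,4] "from" : N/NP
        [4,6] NP   <
          [4,5] "under" : NP/N
          [5,6] "saw" : NP\(NP/N)
    [6,7] "no" : (S/(N/PP))\NP
  [7,8] "often" : N/PP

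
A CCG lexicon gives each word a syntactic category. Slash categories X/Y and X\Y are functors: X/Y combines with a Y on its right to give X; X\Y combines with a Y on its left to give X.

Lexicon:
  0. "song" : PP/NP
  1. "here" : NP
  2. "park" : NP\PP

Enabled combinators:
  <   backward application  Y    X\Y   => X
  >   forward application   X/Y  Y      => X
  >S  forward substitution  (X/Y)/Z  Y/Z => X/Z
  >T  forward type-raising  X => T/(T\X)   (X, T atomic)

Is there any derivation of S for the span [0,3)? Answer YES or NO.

PP/NP NP NP\PP
CKY chart[0,3] = {N/(N\NP), NP, NP/(NP\NP), PP/(PP\NP), S/(S\NP)}; S ∉ chart

NO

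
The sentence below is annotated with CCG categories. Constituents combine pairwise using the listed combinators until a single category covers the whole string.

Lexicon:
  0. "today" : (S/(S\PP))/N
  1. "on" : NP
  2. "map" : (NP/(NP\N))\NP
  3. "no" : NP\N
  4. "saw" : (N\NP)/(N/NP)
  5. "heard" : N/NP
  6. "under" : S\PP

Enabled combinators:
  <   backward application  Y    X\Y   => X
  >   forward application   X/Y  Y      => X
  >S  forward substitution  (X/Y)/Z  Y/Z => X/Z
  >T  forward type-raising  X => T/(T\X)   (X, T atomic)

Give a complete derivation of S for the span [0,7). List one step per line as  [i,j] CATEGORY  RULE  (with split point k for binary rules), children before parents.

[0,1] (S/(S\PP))/N  lex  "today"
[1,2] NP  lex  "on"
[2,3] (NP/(NP\N))\NP  lex  "map"
[1,3] NP/(NP\N)  <  k=2
[3,4] NP\N  lex  "no"
[1,4] NP  >  k=3
[4,5] (N\NP)/(N/NP)  lex  "saw"
[5,6] N/NP  lex  "heard"
[4,6] N\NP  >  k=5
[1,6] N  <  k=4
[0,6] S/(S\PP)  >  k=1
[6,7] S\PP  lex  "under"
[0,7] S  >  k=6

[0,7] S   >
  [0,6] S/(S\PP)   >
    [0,1] "today" : (S/(S\PP))/N
    [1,6] N   <
      [1,4] NP   >
        [1,3] NP/(NP\N)   <
          [1,2] "on" : NP
          [2,3] "map" : (NP/(NP\N))\NP
        [3,4] "no" : NP\N
      [4,6] N\NP   >
        [4,5] "saw" : (N\NP)/(N/NP)
        [5,6] "heard" : N/NP
  [6,7] "under" : S\PP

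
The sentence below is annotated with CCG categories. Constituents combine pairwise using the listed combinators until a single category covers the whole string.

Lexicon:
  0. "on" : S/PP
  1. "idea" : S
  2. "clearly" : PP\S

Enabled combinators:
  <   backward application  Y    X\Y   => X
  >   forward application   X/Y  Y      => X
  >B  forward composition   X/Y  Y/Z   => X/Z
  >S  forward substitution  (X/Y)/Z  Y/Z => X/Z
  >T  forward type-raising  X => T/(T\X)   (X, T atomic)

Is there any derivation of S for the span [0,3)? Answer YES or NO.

YES

[0,3] S   >
  [0,1] "on" : S/PP
  [1,3] PP   >
    [1,2] PP/(PP\S)   >T
      [1,2] "idea" : S
    [2,3] "clearly" : PP\S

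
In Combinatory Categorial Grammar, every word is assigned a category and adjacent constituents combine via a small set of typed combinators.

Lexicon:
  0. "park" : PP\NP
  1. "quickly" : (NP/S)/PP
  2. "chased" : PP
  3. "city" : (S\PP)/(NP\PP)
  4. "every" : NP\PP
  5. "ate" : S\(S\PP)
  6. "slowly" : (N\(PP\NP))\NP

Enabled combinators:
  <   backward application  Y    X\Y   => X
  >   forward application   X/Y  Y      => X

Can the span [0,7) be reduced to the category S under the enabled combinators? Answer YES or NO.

PP\NP (NP/S)/PP PP (S\PP)/(NP\PP) NP\PP S\(S\PP) (N\(PP\NP))\NP
CKY chart[0,7] = {N}; S ∉ chart

NO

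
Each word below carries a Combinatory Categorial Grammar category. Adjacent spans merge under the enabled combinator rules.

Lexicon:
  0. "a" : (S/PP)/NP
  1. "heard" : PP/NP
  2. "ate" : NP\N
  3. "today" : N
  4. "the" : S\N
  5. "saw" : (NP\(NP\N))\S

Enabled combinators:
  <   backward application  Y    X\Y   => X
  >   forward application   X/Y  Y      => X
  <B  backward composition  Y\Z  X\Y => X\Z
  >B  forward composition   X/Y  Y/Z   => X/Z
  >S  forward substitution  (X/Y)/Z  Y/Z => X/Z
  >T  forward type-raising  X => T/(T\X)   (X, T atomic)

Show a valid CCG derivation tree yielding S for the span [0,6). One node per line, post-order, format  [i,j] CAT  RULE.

[0,6] S   >
  [0,2] S/NP   >S
    [0,1] "a" : (S/PP)/NP
    [1,2] "heard" : PP/NP
  [2,6] NP   <
    [2,3] "ate" : NP\N
    [3,6] NP\(NP\N)   <
      [3,5] S   >
        [3,4] S/(S\N)   >T
          [3,4] "today" : N
        [4,5] "the" : S\N
      [5,6] "saw" : (NP\(NP\N))\S

[0,1] (S/PP)/NP  lex  "a"
[1,2] PP/NP  lex  "heard"
[0,2] S/NP  >S  k=1
[2,3] NP\N  lex  "ate"
[3,4] N  lex  "today"
[3,4] S/(S\N)  >T
[4,5] S\N  lex  "the"
[3,5] S  >  k=4
[5,6] (NP\(NP\N))\S  lex  "saw"
[3,6] NP\(NP\N)  <  k=5
[2,6] NP  <  k=3
[0,6] S  >  k=2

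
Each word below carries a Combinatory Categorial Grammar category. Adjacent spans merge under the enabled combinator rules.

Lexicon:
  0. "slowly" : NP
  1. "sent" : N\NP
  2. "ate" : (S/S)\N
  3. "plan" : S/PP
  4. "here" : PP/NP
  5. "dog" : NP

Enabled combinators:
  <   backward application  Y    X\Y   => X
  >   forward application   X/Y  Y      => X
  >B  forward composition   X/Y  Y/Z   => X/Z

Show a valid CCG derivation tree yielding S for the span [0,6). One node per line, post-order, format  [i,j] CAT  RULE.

[0,1] NP  lex  "slowly"
[1,2] N\NP  lex  "sent"
[0,2] N  <  k=1
[2,3] (S/S)\N  lex  "ate"
[0,3] S/S  <  k=2
[3,4] S/PP  lex  "plan"
[4,5] PP/NP  lex  "here"
[3,5] S/NP  >B  k=4
[0,5] S/NP  >B  k=3
[5,6] NP  lex  "dog"
[0,6] S  >  k=5

[0,6] S   >
  [0,5] S/NP   >B
    [0,3] S/S   <
      [0,2] N   <
        [0,1] "slowly" : NP
        [1,2] "sent" : N\NP
      [2,3] "ate" : (S/S)\N
    [3,5] S/NP   >B
      [3,4] "plan" : S/PP
      [4,5] "here" : PP/NP
  [5,6] "dog" : NP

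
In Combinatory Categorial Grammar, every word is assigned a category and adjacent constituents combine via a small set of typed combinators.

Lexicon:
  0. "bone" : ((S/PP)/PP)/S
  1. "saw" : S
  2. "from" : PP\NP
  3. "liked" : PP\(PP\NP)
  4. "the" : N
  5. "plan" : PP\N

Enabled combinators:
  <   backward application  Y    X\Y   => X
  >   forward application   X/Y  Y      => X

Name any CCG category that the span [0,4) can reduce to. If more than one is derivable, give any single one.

S/PP

[0,6] S   >
  [0,4] S/PP   >
    [0,2] (S/PP)/PP   >
      [0,1] "bone" : ((S/PP)/PP)/S
      [1,2] "saw" : S
    [2,4] PP   <
      [2,3] "from" : PP\NP
      [3,4] "liked" : PP\(PP\NP)
  [4,6] PP   <
    [4,5] "the" : N
    [5,6] "plan" : PP\N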